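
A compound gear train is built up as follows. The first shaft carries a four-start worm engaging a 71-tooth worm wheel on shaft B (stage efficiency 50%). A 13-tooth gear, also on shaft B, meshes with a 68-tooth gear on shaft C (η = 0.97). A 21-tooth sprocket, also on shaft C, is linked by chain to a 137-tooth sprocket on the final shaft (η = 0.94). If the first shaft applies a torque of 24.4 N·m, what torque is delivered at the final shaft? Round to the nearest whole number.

6738 N·m

Worm: ratio = 71/4 = 17.75; torque at shaft B = 24.4 × 17.75 × 0.50 = 216.55 N·m.
Gear mesh: ratio = 68/13 = 5.2308; torque at shaft C = 216.55 × 5.2308 × 0.97 = 1098.7 N·m.
Chain: ratio = 137/21 = 6.5238; torque at the final shaft = 1098.7 × 6.5238 × 0.94 = 6737.9 N·m.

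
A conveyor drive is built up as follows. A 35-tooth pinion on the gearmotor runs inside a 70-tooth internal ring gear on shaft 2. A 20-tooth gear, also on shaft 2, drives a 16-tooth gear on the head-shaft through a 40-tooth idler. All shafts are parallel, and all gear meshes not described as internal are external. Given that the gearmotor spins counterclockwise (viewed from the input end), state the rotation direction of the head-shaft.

counterclockwise

the gearmotor → shaft 2: internal mesh, same direction → CCW.
shaft 2 → the head-shaft: driver → idler → driven is 2 external meshes, 2 reversals → CCW.
2 reversals in total — an even number — so the head-shaft turns the same way as the gearmotor.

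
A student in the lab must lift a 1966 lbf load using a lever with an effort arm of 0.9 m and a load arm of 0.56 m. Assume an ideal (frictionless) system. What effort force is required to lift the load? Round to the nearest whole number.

1223 lbf

Lever MA = effort arm / load arm = 0.9/0.56 = 1.6071.
Effort = load / MA = 1966 / 1.6071 = 1223.3 lbf.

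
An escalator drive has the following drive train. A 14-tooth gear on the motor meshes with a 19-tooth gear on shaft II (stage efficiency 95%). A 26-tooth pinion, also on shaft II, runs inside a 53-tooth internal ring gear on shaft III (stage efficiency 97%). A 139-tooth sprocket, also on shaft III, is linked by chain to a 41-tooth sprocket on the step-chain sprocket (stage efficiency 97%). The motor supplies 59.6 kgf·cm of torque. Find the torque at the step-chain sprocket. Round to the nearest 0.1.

43.5 kgf·cm

gear mesh 19/14 = 1.3571 → τ = 59.6·1.3571·0.95 = 76.841 kgf·cm
internal gear 53/26 = 2.0385 → τ = 76.841·2.0385·0.97 = 151.94 kgf·cm
chain 41/139 = 0.29496 → τ = 151.94·0.29496·0.97 = 43.472 kgf·cm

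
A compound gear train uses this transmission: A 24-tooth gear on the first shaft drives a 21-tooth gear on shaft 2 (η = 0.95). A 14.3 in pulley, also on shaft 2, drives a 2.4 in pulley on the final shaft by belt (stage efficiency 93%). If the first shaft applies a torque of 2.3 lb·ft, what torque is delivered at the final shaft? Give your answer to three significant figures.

gear mesh 21/24 = 0.875 → τ = 2.3·0.875·0.95 = 1.9119 lb·ft
belt 2.4/14.3 = 0.16783 → τ = 1.9119·0.16783·0.93 = 0.29841 lb·ft

0.298 lb·ft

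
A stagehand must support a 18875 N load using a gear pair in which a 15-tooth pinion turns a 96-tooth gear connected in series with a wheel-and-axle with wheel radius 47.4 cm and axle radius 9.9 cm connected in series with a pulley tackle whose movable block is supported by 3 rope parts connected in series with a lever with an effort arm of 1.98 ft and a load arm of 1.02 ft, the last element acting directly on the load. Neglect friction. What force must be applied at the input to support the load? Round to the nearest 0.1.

105.8 N

Gear pair MA = 96/15 = 6.4.
Wheel-and-axle MA = R/r = 47.4/9.9 = 4.7879.
Block-and-tackle MA = number of supporting rope parts = 3.
Lever MA = effort arm / load arm = 1.98/1.02 = 1.9412.
Combined ideal MA = 6.4 × 4.7879 × 3 × 1.9412 = 178.45.
Effort = load / MA = 18875 / 178.45 = 105.77 N.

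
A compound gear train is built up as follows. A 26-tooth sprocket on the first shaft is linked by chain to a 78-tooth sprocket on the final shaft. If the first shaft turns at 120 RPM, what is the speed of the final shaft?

the first shaft → the final shaft (chain, 78/26): 120 ÷ 3 = 40 RPM

40 RPM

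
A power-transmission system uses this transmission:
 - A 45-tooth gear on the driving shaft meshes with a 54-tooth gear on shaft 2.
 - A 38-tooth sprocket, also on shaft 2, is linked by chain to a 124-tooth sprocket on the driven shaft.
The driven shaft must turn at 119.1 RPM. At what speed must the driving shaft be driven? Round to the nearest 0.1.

466.4 RPM

Overall ratio R = 1.2 × 3.2632 = 3.9158.
Required input speed = output speed × R = 119.1 × 3.9158 = 466.37 RPM.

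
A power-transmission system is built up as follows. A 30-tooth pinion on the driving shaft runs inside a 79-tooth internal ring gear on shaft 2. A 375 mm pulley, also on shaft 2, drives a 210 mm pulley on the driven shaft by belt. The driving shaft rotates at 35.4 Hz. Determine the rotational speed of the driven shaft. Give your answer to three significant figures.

the driving shaft → shaft 2 (internal gear, 79/30): 35.4 ÷ 2.6333 = 13.443 Hz
shaft 2 → the driven shaft (belt, 210/375): 13.443 ÷ 0.56 = 24.005 Hz

24.0 Hz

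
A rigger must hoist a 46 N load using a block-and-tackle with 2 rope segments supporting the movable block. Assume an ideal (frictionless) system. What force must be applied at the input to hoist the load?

23 N

Block-and-tackle MA = number of supporting rope parts = 2.
Effort = load / MA = 46 / 2 = 23 N.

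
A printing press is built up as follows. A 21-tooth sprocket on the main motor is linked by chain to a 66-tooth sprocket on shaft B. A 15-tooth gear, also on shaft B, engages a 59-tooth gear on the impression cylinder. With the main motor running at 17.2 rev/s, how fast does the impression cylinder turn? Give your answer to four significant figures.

Chain: ratio = 66/21 = 3.1429, so shaft B turns at 17.2 / 3.1429 = 5.4727 rev/s.
Gear mesh: ratio = 59/15 = 3.9333, so the impression cylinder turns at 5.4727 / 3.9333 = 1.3914 rev/s.

1.391 rev/s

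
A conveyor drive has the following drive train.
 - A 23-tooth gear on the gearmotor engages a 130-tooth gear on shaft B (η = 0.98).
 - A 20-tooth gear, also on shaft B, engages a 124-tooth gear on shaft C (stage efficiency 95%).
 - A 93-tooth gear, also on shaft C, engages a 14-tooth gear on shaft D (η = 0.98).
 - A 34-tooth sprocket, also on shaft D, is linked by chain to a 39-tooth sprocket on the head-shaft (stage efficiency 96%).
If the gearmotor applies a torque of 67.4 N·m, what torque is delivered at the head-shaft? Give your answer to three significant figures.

357 N·m

Gear mesh: ratio = 130/23 = 5.6522; torque at shaft B = 67.4 × 5.6522 × 0.98 = 373.34 N·m.
Gear mesh: ratio = 124/20 = 6.2; torque at shaft C = 373.34 × 6.2 × 0.95 = 2199 N·m.
Gear mesh: ratio = 14/93 = 0.15054; torque at shaft D = 2199 × 0.15054 × 0.98 = 324.41 N·m.
Chain: ratio = 39/34 = 1.1471; torque at the head-shaft = 324.41 × 1.1471 × 0.96 = 357.23 N·m.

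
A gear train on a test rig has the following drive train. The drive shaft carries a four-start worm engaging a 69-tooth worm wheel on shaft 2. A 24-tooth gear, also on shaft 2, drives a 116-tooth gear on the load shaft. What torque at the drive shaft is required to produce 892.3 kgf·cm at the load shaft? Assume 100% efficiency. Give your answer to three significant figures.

10.7 kgf·cm

Overall ratio R = 17.25 × 4.8333 = 83.375.
Input torque = output torque / R = 892.3 / 83.375 = 10.702 kgf·cm.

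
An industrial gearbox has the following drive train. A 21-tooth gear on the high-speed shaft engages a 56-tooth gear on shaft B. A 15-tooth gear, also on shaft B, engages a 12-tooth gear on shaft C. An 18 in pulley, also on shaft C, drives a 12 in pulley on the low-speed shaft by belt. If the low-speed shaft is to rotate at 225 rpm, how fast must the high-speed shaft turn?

320 rpm

Overall ratio R = 2.6667 × 0.8 × 0.66667 = 1.4222.
Required input speed = output speed × R = 225 × 1.4222 = 320 rpm.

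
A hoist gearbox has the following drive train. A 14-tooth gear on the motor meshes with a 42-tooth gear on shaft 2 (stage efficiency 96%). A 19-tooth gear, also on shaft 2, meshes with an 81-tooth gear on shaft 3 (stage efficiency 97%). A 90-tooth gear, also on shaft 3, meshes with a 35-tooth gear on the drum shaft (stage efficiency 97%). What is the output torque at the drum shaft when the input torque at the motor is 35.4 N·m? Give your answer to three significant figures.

159 N·m

After the gear mesh (42/14): 35.4 × 3 × 0.96 = 101.95 N·m
After the gear mesh (81/19): 101.95 × 4.2632 × 0.97 = 421.6 N·m
After the gear mesh (35/90): 421.6 × 0.38889 × 0.97 = 159.04 N·m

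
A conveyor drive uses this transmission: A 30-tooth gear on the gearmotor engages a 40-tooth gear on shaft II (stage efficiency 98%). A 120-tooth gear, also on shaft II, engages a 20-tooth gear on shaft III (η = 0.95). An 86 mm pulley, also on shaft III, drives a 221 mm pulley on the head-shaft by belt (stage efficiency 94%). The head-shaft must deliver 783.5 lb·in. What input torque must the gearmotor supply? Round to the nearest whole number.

Overall ratio R = 1.3333 × 0.16667 × 2.5698 = 0.57106; overall efficiency η = 0.98 × 0.95 × 0.94 = 0.8751.
Input torque = output torque / (R × η) = 783.5 / (0.57106 × 0.8751) = 1567.8 lb·in.

1568 lb·in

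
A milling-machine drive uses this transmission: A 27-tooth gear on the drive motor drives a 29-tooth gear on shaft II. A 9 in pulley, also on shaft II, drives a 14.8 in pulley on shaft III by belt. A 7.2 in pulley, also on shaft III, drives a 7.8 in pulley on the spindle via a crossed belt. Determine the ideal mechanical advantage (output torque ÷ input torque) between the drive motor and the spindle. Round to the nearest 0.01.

Each stage contributes driven/driver: gear mesh 29/27 = 1.0741, belt 14.8/9 = 1.6444, belt 7.8/7.2 = 1.0833.
Overall: 1.0741 × 1.6444 × 1.0833 = 1.9134.

1.91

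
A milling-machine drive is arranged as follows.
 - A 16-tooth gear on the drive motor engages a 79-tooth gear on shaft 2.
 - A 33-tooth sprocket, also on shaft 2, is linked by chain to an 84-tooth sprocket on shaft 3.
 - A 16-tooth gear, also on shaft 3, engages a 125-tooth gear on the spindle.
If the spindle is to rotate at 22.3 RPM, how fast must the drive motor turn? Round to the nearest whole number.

Overall ratio R = 4.9375 × 2.5455 × 7.8125 = 98.189.
Required input speed = output speed × R = 22.3 × 98.189 = 2189.6 RPM.

2190 RPM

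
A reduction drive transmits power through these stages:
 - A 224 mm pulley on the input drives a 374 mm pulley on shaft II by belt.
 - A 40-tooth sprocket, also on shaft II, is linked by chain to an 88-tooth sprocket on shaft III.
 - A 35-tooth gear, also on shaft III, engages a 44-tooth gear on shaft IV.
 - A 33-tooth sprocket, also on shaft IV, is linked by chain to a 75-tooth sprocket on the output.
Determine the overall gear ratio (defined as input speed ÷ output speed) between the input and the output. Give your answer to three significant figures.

Each stage contributes driven/driver: belt 374/224 = 1.6696, chain 88/40 = 2.2, gear mesh 44/35 = 1.2571, chain 75/33 = 2.2727.
Overall: 1.6696 × 2.2 × 1.2571 × 2.2727 = 10.495.

10.5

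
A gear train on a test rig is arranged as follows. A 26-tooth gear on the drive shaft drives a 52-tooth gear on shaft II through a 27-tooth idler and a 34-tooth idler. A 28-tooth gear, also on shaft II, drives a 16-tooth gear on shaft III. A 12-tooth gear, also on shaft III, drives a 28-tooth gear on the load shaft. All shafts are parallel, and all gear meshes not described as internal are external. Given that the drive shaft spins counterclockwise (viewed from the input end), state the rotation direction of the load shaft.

the drive shaft → shaft II: driver → idler → idler → driven is 3 external meshes, 3 reversals → CW.
shaft II → shaft III: external mesh, 1 reversal → CCW.
shaft III → the load shaft: external mesh, 1 reversal → CW.
5 reversals in total — an odd number — so the load shaft turns opposite to the drive shaft.

clockwise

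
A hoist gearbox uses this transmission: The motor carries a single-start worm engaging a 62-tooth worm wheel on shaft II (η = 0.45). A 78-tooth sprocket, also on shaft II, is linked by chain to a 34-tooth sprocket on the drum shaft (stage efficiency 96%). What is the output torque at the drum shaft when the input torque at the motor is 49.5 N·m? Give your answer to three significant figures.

After the worm (62/1): 49.5 × 62 × 0.45 = 1381 N·m
After the chain (34/78): 1381 × 0.4359 × 0.96 = 577.92 N·m

578 N·m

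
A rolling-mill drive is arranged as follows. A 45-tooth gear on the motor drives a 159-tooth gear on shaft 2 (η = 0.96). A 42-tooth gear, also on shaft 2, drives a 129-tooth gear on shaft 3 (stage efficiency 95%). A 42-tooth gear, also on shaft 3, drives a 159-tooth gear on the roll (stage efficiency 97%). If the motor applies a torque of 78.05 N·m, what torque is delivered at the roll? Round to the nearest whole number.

After the gear mesh (159/45): 78.05 × 3.5333 × 0.96 = 264.75 N·m
After the gear mesh (129/42): 264.75 × 3.0714 × 0.95 = 772.49 N·m
After the gear mesh (159/42): 772.49 × 3.7857 × 0.97 = 2836.7 N·m

2837 N·m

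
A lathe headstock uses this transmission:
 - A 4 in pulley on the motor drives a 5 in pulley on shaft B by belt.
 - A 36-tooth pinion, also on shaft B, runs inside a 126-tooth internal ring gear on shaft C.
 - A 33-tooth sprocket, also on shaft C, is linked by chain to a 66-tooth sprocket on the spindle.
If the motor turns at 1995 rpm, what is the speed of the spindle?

the motor → shaft B (belt, 5/4): 1995 ÷ 1.25 = 1596 rpm
shaft B → shaft C (internal gear, 126/36): 1596 ÷ 3.5 = 456 rpm
shaft C → the spindle (chain, 66/33): 456 ÷ 2 = 228 rpm

228 rpm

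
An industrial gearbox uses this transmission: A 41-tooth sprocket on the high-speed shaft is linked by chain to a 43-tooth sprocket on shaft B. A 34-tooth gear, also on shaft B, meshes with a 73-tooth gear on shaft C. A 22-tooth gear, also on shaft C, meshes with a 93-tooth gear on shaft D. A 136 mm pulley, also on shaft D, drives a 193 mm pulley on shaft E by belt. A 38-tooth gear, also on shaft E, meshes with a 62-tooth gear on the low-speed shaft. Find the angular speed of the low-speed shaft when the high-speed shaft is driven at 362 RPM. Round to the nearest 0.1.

the high-speed shaft → shaft B (chain, 43/41): 362 ÷ 1.0488 = 345.16 RPM
shaft B → shaft C (gear mesh, 73/34): 345.16 ÷ 2.1471 = 160.76 RPM
shaft C → shaft D (gear mesh, 93/22): 160.76 ÷ 4.2273 = 38.029 RPM
shaft D → shaft E (belt, 193/136): 38.029 ÷ 1.4191 = 26.798 RPM
shaft E → the low-speed shaft (gear mesh, 62/38): 26.798 ÷ 1.6316 = 16.425 RPM

16.4 RPM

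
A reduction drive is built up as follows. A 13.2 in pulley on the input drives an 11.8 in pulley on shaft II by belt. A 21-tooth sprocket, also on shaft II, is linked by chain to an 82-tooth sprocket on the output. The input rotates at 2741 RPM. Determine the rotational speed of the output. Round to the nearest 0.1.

785.2 RPM

the input → shaft II (belt, 11.8/13.2): 2741 ÷ 0.89394 = 3066.2 RPM
shaft II → the output (chain, 82/21): 3066.2 ÷ 3.9048 = 785.25 RPM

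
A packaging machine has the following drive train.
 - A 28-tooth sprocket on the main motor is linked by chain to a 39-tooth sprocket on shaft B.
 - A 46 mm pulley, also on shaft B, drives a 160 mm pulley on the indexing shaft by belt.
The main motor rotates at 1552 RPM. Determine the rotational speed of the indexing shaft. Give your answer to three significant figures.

320 RPM

chain 39/28 = 1.3929 → 1552/1.3929 = 1114.3 RPM
belt 160/46 = 3.4783 → 1114.3/3.4783 = 320.35 RPM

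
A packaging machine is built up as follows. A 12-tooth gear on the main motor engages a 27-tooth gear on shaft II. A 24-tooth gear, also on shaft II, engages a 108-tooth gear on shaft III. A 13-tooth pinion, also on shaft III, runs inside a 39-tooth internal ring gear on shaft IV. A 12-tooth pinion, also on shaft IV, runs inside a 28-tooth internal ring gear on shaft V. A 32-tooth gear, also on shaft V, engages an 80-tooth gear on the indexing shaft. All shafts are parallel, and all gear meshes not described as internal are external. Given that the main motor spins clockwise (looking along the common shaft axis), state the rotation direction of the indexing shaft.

counterclockwise

the main motor → shaft II: external mesh, 1 reversal → CCW.
shaft II → shaft III: external mesh, 1 reversal → CW.
shaft III → shaft IV: internal mesh, same direction → CW.
shaft IV → shaft V: internal mesh, same direction → CW.
shaft V → the indexing shaft: external mesh, 1 reversal → CCW.
3 reversals in total — an odd number — so the indexing shaft turns opposite to the main motor.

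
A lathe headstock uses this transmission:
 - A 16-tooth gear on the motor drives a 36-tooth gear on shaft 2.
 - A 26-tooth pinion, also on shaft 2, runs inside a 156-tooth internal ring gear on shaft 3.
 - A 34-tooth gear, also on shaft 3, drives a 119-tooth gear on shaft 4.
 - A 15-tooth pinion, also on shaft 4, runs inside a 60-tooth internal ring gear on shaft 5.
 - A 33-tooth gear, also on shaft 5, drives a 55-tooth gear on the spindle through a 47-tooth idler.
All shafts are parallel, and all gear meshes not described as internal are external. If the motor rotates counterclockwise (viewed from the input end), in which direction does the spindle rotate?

the motor → shaft 2: external mesh, 1 reversal → CW.
shaft 2 → shaft 3: internal mesh, same direction → CW.
shaft 3 → shaft 4: external mesh, 1 reversal → CCW.
shaft 4 → shaft 5: internal mesh, same direction → CCW.
shaft 5 → the spindle: driver → idler → driven is 2 external meshes, 2 reversals → CCW.
4 reversals in total — an even number — so the spindle turns the same way as the motor.

counterclockwise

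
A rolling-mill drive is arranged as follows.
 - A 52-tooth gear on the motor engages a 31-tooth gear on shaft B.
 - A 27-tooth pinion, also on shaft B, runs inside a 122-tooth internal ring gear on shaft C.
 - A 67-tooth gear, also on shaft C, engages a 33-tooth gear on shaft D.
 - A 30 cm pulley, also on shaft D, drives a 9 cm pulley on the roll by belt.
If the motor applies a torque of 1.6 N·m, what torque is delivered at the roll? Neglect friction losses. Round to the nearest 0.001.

gear mesh 31/52 = 0.59615 → τ = 1.6·0.59615 = 0.95385 N·m
internal gear 122/27 = 4.5185 → τ = 0.95385·4.5185 = 4.31 N·m
gear mesh 33/67 = 0.49254 → τ = 4.31·0.49254 = 2.1228 N·m
belt 9/30 = 0.3 → τ = 2.1228·0.3 = 0.63685 N·m

0.637 N·m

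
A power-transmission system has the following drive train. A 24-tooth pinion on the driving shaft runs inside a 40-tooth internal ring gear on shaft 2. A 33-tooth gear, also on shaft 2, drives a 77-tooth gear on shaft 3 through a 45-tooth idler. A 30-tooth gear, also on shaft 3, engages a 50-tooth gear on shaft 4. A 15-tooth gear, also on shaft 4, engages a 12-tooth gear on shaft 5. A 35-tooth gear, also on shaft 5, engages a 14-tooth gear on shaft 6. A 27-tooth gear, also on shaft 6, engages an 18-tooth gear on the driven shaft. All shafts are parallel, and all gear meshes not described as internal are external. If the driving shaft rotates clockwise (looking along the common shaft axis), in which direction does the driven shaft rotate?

clockwise

the driving shaft → shaft 2: internal mesh, same direction → CW.
shaft 2 → shaft 3: driver → idler → driven is 2 external meshes, 2 reversals → CW.
shaft 3 → shaft 4: external mesh, 1 reversal → CCW.
shaft 4 → shaft 5: external mesh, 1 reversal → CW.
shaft 5 → shaft 6: external mesh, 1 reversal → CCW.
shaft 6 → the driven shaft: external mesh, 1 reversal → CW.
6 reversals in total — an even number — so the driven shaft turns the same way as the driving shaft.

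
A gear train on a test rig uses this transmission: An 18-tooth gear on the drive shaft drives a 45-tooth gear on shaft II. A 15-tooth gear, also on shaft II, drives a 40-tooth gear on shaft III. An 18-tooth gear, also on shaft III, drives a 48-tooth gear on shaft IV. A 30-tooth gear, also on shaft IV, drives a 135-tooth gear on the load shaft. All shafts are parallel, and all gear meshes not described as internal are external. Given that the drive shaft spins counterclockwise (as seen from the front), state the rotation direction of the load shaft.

counterclockwise

the drive shaft → shaft II: external mesh, 1 reversal → CW.
shaft II → shaft III: external mesh, 1 reversal → CCW.
shaft III → shaft IV: external mesh, 1 reversal → CW.
shaft IV → the load shaft: external mesh, 1 reversal → CCW.
4 reversals in total — an even number — so the load shaft turns the same way as the drive shaft.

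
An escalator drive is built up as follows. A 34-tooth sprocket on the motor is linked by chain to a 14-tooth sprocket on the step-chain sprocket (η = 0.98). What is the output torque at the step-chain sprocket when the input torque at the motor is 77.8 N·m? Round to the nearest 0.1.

31.4 N·m

After the chain (14/34): 77.8 × 0.41176 × 0.98 = 31.395 N·m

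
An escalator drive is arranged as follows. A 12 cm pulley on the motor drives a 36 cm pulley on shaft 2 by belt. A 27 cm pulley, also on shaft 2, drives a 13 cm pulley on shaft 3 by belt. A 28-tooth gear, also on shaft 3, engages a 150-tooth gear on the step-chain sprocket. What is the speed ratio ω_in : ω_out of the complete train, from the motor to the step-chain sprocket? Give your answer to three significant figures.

Each stage contributes driven/driver: belt 36/12 = 3, belt 13/27 = 0.48148, gear mesh 150/28 = 5.3571.
Overall: 3 × 0.48148 × 5.3571 = 7.7381.

7.74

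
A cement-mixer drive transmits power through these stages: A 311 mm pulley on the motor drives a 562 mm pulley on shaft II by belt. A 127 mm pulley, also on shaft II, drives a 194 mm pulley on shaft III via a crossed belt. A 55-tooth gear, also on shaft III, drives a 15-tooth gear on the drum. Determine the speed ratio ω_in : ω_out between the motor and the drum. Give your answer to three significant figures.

Each stage contributes driven/driver: belt 562/311 = 1.8071, belt 194/127 = 1.5276, gear mesh 15/55 = 0.27273.
Overall: 1.8071 × 1.5276 × 0.27273 = 0.75284.

0.753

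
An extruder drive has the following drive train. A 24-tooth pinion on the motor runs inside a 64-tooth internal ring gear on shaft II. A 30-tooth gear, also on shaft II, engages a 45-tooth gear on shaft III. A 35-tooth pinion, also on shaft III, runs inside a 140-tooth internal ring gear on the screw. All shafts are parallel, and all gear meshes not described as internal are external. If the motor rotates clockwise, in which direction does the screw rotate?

the motor → shaft II: internal mesh, same direction → CW.
shaft II → shaft III: external mesh, 1 reversal → CCW.
shaft III → the screw: internal mesh, same direction → CCW.
1 reversal in total — an odd number — so the screw turns opposite to the motor.

counterclockwise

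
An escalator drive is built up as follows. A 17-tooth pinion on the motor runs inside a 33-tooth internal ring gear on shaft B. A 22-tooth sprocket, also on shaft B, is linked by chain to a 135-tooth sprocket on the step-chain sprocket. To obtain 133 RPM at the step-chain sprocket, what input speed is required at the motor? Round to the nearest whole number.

Overall ratio R = 1.9412 × 6.1364 = 11.912.
Required input speed = output speed × R = 133 × 11.912 = 1584.3 RPM.

1584 RPM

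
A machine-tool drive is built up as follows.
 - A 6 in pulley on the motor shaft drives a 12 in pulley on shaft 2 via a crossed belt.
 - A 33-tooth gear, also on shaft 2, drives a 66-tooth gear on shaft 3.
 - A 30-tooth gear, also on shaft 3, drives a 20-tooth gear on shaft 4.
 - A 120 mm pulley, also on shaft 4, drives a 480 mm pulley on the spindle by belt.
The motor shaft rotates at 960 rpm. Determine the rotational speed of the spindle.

90 rpm

Belt: ratio = 12/6 = 2, so shaft 2 turns at 960 / 2 = 480 rpm.
Gear mesh: ratio = 66/33 = 2, so shaft 3 turns at 480 / 2 = 240 rpm.
Gear mesh: ratio = 20/30 = 0.66667, so shaft 4 turns at 240 / 0.66667 = 360 rpm.
Belt: ratio = 480/120 = 4, so the spindle turns at 360 / 4 = 90 rpm.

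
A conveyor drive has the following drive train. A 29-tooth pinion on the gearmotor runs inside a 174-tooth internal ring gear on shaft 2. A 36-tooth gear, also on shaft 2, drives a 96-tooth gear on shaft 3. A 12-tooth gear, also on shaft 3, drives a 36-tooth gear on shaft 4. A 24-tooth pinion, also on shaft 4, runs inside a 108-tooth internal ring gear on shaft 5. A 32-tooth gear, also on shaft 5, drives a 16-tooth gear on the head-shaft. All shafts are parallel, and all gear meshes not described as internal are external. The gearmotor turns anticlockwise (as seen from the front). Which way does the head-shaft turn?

the gearmotor → shaft 2: internal mesh, same direction → CCW.
shaft 2 → shaft 3: external mesh, 1 reversal → CW.
shaft 3 → shaft 4: external mesh, 1 reversal → CCW.
shaft 4 → shaft 5: internal mesh, same direction → CCW.
shaft 5 → the head-shaft: external mesh, 1 reversal → CW.
3 reversals in total — an odd number — so the head-shaft turns opposite to the gearmotor.

clockwise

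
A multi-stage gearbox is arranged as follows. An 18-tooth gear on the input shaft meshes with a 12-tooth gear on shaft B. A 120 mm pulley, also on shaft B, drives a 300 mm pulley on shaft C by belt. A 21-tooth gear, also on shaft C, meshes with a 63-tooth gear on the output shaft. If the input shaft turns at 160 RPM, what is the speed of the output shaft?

32 RPM

Gear mesh: ratio = 12/18 = 0.66667, so shaft B turns at 160 / 0.66667 = 240 RPM.
Belt: ratio = 300/120 = 2.5, so shaft C turns at 240 / 2.5 = 96 RPM.
Gear mesh: ratio = 63/21 = 3, so the output shaft turns at 96 / 3 = 32 RPM.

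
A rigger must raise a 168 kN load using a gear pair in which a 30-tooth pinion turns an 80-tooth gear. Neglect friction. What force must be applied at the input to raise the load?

63 kN

Gear pair MA = 80/30 = 2.6667.
Effort = load / MA = 168 / 2.6667 = 63 kN.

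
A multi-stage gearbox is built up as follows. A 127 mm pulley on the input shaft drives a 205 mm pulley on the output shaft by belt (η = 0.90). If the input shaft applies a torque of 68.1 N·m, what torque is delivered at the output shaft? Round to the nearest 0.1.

98.9 N·m

After the belt (205/127): 68.1 × 1.6142 × 0.90 = 98.933 N·m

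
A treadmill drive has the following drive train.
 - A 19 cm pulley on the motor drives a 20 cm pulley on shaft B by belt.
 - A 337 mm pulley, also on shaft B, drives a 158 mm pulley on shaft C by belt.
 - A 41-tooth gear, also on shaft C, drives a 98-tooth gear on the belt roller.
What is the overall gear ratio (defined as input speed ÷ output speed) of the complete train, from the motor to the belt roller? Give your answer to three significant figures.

Each stage contributes driven/driver: belt 20/19 = 1.0526, belt 158/337 = 0.46884, gear mesh 98/41 = 2.3902.
Overall: 1.0526 × 0.46884 × 2.3902 = 1.1796.

1.18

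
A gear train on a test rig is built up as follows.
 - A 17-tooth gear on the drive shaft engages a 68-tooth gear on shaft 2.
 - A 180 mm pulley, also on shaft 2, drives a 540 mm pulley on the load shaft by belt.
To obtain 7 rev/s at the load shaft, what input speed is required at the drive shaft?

Overall ratio R = 4 × 3 = 12.
Required input speed = output speed × R = 7 × 12 = 84 rev/s.

84 rev/s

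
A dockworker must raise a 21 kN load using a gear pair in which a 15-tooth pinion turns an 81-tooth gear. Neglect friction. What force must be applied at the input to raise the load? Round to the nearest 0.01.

Gear pair MA = 81/15 = 5.4.
Effort = load / MA = 21 / 5.4 = 3.8889 kN.

3.89 kN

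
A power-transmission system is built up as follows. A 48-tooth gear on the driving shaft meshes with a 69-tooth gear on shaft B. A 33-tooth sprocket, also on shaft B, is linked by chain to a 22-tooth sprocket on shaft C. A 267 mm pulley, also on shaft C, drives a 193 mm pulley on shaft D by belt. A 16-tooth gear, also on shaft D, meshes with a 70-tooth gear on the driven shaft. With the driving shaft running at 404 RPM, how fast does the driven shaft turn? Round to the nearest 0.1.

133.3 RPM

the driving shaft → shaft B (gear mesh, 69/48): 404 ÷ 1.4375 = 281.04 RPM
shaft B → shaft C (chain, 22/33): 281.04 ÷ 0.66667 = 421.57 RPM
shaft C → shaft D (belt, 193/267): 421.57 ÷ 0.72285 = 583.2 RPM
shaft D → the driven shaft (gear mesh, 70/16): 583.2 ÷ 4.375 = 133.3 RPM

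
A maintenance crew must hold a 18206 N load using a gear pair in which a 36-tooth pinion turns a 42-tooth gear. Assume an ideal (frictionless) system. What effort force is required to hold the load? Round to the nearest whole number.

15605 N

Gear pair MA = 42/36 = 1.1667.
Effort = load / MA = 18206 / 1.1667 = 15605 N.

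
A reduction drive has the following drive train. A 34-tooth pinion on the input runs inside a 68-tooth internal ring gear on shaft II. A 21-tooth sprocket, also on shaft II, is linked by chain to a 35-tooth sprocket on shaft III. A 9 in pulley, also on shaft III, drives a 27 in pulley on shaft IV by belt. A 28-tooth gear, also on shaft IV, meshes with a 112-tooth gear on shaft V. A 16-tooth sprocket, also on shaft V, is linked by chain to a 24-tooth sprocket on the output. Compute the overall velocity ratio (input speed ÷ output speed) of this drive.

60

Each stage contributes driven/driver: internal gear 68/34 = 2, chain 35/21 = 1.6667, belt 27/9 = 3, gear mesh 112/28 = 4, chain 24/16 = 1.5.
Overall: 2 × 1.6667 × 3 × 4 × 1.5 = 60.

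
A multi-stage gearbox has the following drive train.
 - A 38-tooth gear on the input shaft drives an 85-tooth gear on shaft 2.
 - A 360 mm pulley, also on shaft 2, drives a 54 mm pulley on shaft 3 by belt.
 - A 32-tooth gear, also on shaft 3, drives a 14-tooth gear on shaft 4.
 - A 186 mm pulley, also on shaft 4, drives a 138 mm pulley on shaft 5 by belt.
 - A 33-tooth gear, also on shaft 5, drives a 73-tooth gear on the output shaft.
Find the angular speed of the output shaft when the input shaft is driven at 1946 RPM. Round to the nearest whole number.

the input shaft → shaft 2 (gear mesh, 85/38): 1946 ÷ 2.2368 = 869.98 RPM
shaft 2 → shaft 3 (belt, 54/360): 869.98 ÷ 0.15 = 5799.8 RPM
shaft 3 → shaft 4 (gear mesh, 14/32): 5799.8 ÷ 0.4375 = 13257 RPM
shaft 4 → shaft 5 (belt, 138/186): 13257 ÷ 0.74194 = 17868 RPM
shaft 5 → the output shaft (gear mesh, 73/33): 17868 ÷ 2.2121 = 8077.2 RPM

8077 RPM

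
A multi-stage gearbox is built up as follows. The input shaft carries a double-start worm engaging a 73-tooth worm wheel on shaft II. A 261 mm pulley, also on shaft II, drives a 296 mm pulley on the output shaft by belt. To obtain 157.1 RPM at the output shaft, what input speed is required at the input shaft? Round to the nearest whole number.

Overall ratio R = 36.5 × 1.1341 = 41.395.
Required input speed = output speed × R = 157.1 × 41.395 = 6503.1 RPM.

6503 RPM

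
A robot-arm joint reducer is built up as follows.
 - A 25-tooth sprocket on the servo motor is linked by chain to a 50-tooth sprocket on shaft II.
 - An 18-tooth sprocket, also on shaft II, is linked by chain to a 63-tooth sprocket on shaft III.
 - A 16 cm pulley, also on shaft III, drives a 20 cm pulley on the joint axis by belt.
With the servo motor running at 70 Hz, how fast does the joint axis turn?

8 Hz

Chain: ratio = 50/25 = 2, so shaft II turns at 70 / 2 = 35 Hz.
Chain: ratio = 63/18 = 3.5, so shaft III turns at 35 / 3.5 = 10 Hz.
Belt: ratio = 20/16 = 1.25, so the joint axis turns at 10 / 1.25 = 8 Hz.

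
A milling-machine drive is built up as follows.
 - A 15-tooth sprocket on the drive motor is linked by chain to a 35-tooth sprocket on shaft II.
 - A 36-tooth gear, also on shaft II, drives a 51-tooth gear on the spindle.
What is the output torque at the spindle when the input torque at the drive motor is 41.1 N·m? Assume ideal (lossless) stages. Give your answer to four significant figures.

After the chain (35/15): 41.1 × 2.3333 = 95.9 N·m
After the gear mesh (51/36): 95.9 × 1.4167 = 135.86 N·m

135.9 N·m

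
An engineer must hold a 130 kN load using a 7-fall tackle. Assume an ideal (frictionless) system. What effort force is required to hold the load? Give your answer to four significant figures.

18.57 kN

Block-and-tackle MA = number of supporting rope parts = 7.
Effort = load / MA = 130 / 7 = 18.571 kN.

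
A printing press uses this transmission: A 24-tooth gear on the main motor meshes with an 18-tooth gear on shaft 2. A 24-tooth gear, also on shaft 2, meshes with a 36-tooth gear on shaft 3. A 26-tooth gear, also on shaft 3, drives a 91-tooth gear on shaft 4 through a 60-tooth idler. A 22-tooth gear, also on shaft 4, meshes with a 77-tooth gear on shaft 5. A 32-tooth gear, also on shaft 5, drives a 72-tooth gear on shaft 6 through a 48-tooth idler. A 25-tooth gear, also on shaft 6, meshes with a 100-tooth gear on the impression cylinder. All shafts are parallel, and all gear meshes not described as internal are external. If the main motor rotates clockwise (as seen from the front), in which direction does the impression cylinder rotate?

clockwise

the main motor → shaft 2: external mesh, 1 reversal → CCW.
shaft 2 → shaft 3: external mesh, 1 reversal → CW.
shaft 3 → shaft 4: driver → idler → driven is 2 external meshes, 2 reversals → CW.
shaft 4 → shaft 5: external mesh, 1 reversal → CCW.
shaft 5 → shaft 6: driver → idler → driven is 2 external meshes, 2 reversals → CCW.
shaft 6 → the impression cylinder: external mesh, 1 reversal → CW.
8 reversals in total — an even number — so the impression cylinder turns the same way as the main motor.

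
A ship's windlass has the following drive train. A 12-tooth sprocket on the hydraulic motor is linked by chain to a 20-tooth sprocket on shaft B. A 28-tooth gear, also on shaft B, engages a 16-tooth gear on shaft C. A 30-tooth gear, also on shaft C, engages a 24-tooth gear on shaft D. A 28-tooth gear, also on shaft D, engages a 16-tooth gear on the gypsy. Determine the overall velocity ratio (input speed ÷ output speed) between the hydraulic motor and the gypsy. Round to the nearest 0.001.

0.435

Each stage contributes driven/driver: chain 20/12 = 1.6667, gear mesh 16/28 = 0.57143, gear mesh 24/30 = 0.8, gear mesh 16/28 = 0.57143.
Overall: 1.6667 × 0.57143 × 0.8 × 0.57143 = 0.43537.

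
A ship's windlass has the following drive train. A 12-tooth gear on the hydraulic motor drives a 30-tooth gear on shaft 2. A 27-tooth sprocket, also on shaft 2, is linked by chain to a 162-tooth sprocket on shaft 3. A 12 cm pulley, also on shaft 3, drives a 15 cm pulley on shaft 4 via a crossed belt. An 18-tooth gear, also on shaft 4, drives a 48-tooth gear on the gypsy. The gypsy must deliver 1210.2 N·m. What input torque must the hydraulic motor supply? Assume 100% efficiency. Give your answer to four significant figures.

Overall ratio R = 2.5 × 6 × 1.25 × 2.6667 = 50.
Input torque = output torque / R = 1210.2 / 50 = 24.204 N·m.

24.20 N·m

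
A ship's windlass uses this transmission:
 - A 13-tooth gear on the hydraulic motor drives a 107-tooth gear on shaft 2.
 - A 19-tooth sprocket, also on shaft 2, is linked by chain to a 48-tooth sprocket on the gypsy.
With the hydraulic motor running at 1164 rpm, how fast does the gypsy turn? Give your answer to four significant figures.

55.98 rpm

the hydraulic motor → shaft 2 (gear mesh, 107/13): 1164 ÷ 8.2308 = 141.42 rpm
shaft 2 → the gypsy (chain, 48/19): 141.42 ÷ 2.5263 = 55.979 rpm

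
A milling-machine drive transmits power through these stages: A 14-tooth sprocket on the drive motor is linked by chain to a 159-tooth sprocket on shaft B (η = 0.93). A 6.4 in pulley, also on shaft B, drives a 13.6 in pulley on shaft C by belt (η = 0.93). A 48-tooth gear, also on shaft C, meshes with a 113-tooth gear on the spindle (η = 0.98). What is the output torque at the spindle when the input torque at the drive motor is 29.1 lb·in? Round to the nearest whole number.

1401 lb·in

chain 159/14 = 11.357 → τ = 29.1·11.357·0.93 = 307.36 lb·in
belt 13.6/6.4 = 2.125 → τ = 307.36·2.125·0.93 = 607.42 lb·in
gear mesh 113/48 = 2.3542 → τ = 607.42·2.3542·0.98 = 1401.4 lb·in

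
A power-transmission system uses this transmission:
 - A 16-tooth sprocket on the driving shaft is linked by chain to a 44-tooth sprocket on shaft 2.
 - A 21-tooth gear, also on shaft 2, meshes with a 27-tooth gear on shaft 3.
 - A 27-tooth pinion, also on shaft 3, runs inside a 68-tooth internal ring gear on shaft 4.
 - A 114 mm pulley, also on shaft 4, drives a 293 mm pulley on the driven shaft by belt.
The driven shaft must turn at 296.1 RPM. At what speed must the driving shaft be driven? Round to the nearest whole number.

6777 RPM

Overall ratio R = 2.75 × 1.2857 × 2.5185 × 2.5702 = 22.887.
Required input speed = output speed × R = 296.1 × 22.887 = 6776.8 RPM.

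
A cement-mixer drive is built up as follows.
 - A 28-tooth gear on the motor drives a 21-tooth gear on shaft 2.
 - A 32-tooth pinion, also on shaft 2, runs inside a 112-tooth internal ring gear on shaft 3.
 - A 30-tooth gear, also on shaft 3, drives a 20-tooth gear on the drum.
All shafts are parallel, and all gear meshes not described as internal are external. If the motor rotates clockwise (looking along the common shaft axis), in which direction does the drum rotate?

clockwise

the motor → shaft 2: external mesh, 1 reversal → CCW.
shaft 2 → shaft 3: internal mesh, same direction → CCW.
shaft 3 → the drum: external mesh, 1 reversal → CW.
2 reversals in total — an even number — so the drum turns the same way as the motor.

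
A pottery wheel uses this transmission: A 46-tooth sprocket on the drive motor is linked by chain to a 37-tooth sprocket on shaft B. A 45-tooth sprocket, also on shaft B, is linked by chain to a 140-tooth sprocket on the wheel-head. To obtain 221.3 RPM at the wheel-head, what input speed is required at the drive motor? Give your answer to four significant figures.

553.8 RPM

Overall ratio R = 0.80435 × 3.1111 = 2.5024.
Required input speed = output speed × R = 221.3 × 2.5024 = 553.78 RPM.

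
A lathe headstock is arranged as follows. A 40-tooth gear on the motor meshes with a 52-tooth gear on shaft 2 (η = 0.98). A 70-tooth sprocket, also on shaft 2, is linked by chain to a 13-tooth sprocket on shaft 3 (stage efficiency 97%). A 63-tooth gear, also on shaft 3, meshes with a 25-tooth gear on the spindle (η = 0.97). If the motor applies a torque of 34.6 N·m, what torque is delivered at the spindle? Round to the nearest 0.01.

gear mesh 52/40 = 1.3 → τ = 34.6·1.3·0.98 = 44.08 N·m
chain 13/70 = 0.18571 → τ = 44.08·0.18571·0.97 = 7.9408 N·m
gear mesh 25/63 = 0.39683 → τ = 7.9408·0.39683·0.97 = 3.0566 N·m

3.06 N·m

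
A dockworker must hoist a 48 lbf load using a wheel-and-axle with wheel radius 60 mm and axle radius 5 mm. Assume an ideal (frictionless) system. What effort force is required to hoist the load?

Wheel-and-axle MA = R/r = 60/5 = 12.
Effort = load / MA = 48 / 12 = 4 lbf.

4 lbf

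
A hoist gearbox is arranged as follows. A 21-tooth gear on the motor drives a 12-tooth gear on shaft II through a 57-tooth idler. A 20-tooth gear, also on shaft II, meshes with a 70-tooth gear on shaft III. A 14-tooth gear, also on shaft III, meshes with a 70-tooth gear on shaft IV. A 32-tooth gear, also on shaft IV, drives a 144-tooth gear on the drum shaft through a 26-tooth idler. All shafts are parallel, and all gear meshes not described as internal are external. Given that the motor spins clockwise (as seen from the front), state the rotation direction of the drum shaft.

clockwise

the motor → shaft II: driver → idler → driven is 2 external meshes, 2 reversals → CW.
shaft II → shaft III: external mesh, 1 reversal → CCW.
shaft III → shaft IV: external mesh, 1 reversal → CW.
shaft IV → the drum shaft: driver → idler → driven is 2 external meshes, 2 reversals → CW.
6 reversals in total — an even number — so the drum shaft turns the same way as the motor.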